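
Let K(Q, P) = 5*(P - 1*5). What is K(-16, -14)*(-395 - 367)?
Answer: 72390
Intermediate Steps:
K(Q, P) = -25 + 5*P (K(Q, P) = 5*(P - 5) = 5*(-5 + P) = -25 + 5*P)
K(-16, -14)*(-395 - 367) = (-25 + 5*(-14))*(-395 - 367) = (-25 - 70)*(-762) = -95*(-762) = 72390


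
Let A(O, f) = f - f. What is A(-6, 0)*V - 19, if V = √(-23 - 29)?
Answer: -19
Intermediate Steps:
A(O, f) = 0
V = 2*I*√13 (V = √(-52) = 2*I*√13 ≈ 7.2111*I)
A(-6, 0)*V - 19 = 0*(2*I*√13) - 19 = 0 - 19 = -19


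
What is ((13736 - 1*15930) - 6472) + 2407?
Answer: -6259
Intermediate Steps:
((13736 - 1*15930) - 6472) + 2407 = ((13736 - 15930) - 6472) + 2407 = (-2194 - 6472) + 2407 = -8666 + 2407 = -6259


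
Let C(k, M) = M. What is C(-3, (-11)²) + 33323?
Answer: 33444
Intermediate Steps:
C(-3, (-11)²) + 33323 = (-11)² + 33323 = 121 + 33323 = 33444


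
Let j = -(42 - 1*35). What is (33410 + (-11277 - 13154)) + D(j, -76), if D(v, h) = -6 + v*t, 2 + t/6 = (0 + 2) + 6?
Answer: 8721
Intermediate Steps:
j = -7 (j = -(42 - 35) = -1*7 = -7)
t = 36 (t = -12 + 6*((0 + 2) + 6) = -12 + 6*(2 + 6) = -12 + 6*8 = -12 + 48 = 36)
D(v, h) = -6 + 36*v (D(v, h) = -6 + v*36 = -6 + 36*v)
(33410 + (-11277 - 13154)) + D(j, -76) = (33410 + (-11277 - 13154)) + (-6 + 36*(-7)) = (33410 - 24431) + (-6 - 252) = 8979 - 258 = 8721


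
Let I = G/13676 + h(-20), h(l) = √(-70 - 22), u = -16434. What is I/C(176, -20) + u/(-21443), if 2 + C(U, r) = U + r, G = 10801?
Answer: 4977616997/6451598296 + I*√23/77 ≈ 0.77153 + 0.062284*I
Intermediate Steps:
C(U, r) = -2 + U + r (C(U, r) = -2 + (U + r) = -2 + U + r)
h(l) = 2*I*√23 (h(l) = √(-92) = 2*I*√23)
I = 10801/13676 + 2*I*√23 ≈ 0.78978 + 9.5917*I
I/C(176, -20) + u/(-21443) = (10801/13676 + 2*I*√23)/(-2 + 176 - 20) - 16434/(-21443) = (10801/13676 + 2*I*√23)/154 - 16434*(-1/21443) = (10801/13676 + 2*I*√23)*(1/154) + 16434/21443 = (1543/300872 + I*√23/77) + 16434/21443 = 4977616997/6451598296 + I*√23/77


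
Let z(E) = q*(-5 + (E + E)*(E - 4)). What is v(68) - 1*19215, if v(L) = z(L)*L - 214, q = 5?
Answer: 2938231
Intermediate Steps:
z(E) = -25 + 10*E*(-4 + E) (z(E) = 5*(-5 + (E + E)*(E - 4)) = 5*(-5 + (2*E)*(-4 + E)) = 5*(-5 + 2*E*(-4 + E)) = -25 + 10*E*(-4 + E))
v(L) = -214 + L*(-25 - 40*L + 10*L**2) (v(L) = (-25 - 40*L + 10*L**2)*L - 214 = L*(-25 - 40*L + 10*L**2) - 214 = -214 + L*(-25 - 40*L + 10*L**2))
v(68) - 1*19215 = (-214 - 40*68**2 - 25*68 + 10*68**3) - 1*19215 = (-214 - 40*4624 - 1700 + 10*314432) - 19215 = (-214 - 184960 - 1700 + 3144320) - 19215 = 2957446 - 19215 = 2938231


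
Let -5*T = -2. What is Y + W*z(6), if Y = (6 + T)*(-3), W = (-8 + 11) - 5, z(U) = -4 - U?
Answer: ⅘ ≈ 0.80000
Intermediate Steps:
T = ⅖ (T = -⅕*(-2) = ⅖ ≈ 0.40000)
W = -2 (W = 3 - 5 = -2)
Y = -96/5 (Y = (6 + ⅖)*(-3) = (32/5)*(-3) = -96/5 ≈ -19.200)
Y + W*z(6) = -96/5 - 2*(-4 - 1*6) = -96/5 - 2*(-4 - 6) = -96/5 - 2*(-10) = -96/5 + 20 = ⅘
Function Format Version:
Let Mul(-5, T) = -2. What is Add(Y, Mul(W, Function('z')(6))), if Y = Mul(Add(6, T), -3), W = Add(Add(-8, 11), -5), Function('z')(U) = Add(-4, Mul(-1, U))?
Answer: Rational(4, 5) ≈ 0.80000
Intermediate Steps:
T = Rational(2, 5) (T = Mul(Rational(-1, 5), -2) = Rational(2, 5) ≈ 0.40000)
W = -2 (W = Add(3, -5) = -2)
Y = Rational(-96, 5) (Y = Mul(Add(6, Rational(2, 5)), -3) = Mul(Rational(32, 5), -3) = Rational(-96, 5) ≈ -19.200)
Add(Y, Mul(W, Function('z')(6))) = Add(Rational(-96, 5), Mul(-2, Add(-4, Mul(-1, 6)))) = Add(Rational(-96, 5), Mul(-2, Add(-4, -6))) = Add(Rational(-96, 5), Mul(-2, -10)) = Add(Rational(-96, 5), 20) = Rational(4, 5)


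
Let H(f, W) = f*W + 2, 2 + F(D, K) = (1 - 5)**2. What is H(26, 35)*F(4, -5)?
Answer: 12768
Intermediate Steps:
F(D, K) = 14 (F(D, K) = -2 + (1 - 5)**2 = -2 + (-4)**2 = -2 + 16 = 14)
H(f, W) = 2 + W*f (H(f, W) = W*f + 2 = 2 + W*f)
H(26, 35)*F(4, -5) = (2 + 35*26)*14 = (2 + 910)*14 = 912*14 = 12768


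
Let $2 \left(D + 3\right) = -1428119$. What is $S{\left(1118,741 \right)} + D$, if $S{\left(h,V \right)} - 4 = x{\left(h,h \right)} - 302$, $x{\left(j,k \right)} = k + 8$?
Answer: $- \frac{1426469}{2} \approx -7.1323 \cdot 10^{5}$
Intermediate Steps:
$x{\left(j,k \right)} = 8 + k$
$S{\left(h,V \right)} = -290 + h$ ($S{\left(h,V \right)} = 4 + \left(\left(8 + h\right) - 302\right) = 4 + \left(-294 + h\right) = -290 + h$)
$D = - \frac{1428125}{2}$ ($D = -3 + \frac{1}{2} \left(-1428119\right) = -3 - \frac{1428119}{2} = - \frac{1428125}{2} \approx -7.1406 \cdot 10^{5}$)
$S{\left(1118,741 \right)} + D = \left(-290 + 1118\right) - \frac{1428125}{2} = 828 - \frac{1428125}{2} = - \frac{1426469}{2}$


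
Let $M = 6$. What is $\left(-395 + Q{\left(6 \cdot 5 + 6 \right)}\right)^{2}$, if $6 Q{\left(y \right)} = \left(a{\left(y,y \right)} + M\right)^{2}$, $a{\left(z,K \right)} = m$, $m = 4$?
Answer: $\frac{1288225}{9} \approx 1.4314 \cdot 10^{5}$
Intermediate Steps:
$a{\left(z,K \right)} = 4$
$Q{\left(y \right)} = \frac{50}{3}$ ($Q{\left(y \right)} = \frac{\left(4 + 6\right)^{2}}{6} = \frac{10^{2}}{6} = \frac{1}{6} \cdot 100 = \frac{50}{3}$)
$\left(-395 + Q{\left(6 \cdot 5 + 6 \right)}\right)^{2} = \left(-395 + \frac{50}{3}\right)^{2} = \left(- \frac{1135}{3}\right)^{2} = \frac{1288225}{9}$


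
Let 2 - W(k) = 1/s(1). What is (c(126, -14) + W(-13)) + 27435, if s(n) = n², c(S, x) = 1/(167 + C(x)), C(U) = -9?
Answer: 4334889/158 ≈ 27436.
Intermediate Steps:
c(S, x) = 1/158 (c(S, x) = 1/(167 - 9) = 1/158)
W(k) = 1 (W(k) = 2 - 1/(1²) = 2 - 1/1 = 2 - 1*1 = 2 - 1 = 1)
(c(126, -14) + W(-13)) + 27435 = (1/158 + 1) + 27435 = 159/158 + 27435 = 4334889/158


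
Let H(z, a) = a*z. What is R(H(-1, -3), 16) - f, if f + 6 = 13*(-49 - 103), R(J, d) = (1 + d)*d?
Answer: 2254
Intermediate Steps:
R(J, d) = d*(1 + d)
f = -1982 (f = -6 + 13*(-49 - 103) = -6 + 13*(-152) = -6 - 1976 = -1982)
R(H(-1, -3), 16) - f = 16*(1 + 16) - 1*(-1982) = 16*17 + 1982 = 272 + 1982 = 2254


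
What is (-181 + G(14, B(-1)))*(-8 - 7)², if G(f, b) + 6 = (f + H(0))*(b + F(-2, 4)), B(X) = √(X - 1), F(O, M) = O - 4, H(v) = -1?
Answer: -59625 + 2925*I*√2 ≈ -59625.0 + 4136.6*I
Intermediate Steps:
F(O, M) = -4 + O
B(X) = √(-1 + X)
G(f, b) = -6 + (-1 + f)*(-6 + b) (G(f, b) = -6 + (f - 1)*(b + (-4 - 2)) = -6 + (-1 + f)*(b - 6) = -6 + (-1 + f)*(-6 + b))
(-181 + G(14, B(-1)))*(-8 - 7)² = (-181 + (-√(-1 - 1) - 6*14 + √(-1 - 1)*14))*(-8 - 7)² = (-181 + (-√(-2) - 84 + √(-2)*14))*(-15)² = (-181 + (-I*√2 - 84 + (I*√2)*14))*225 = (-181 + (-I*√2 - 84 + 14*I*√2))*225 = (-181 + (-84 + 13*I*√2))*225 = (-265 + 13*I*√2)*225 = -59625 + 2925*I*√2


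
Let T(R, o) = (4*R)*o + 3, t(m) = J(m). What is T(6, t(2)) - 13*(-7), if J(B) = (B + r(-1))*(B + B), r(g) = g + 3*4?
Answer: 1342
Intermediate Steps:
r(g) = 12 + g (r(g) = g + 12 = 12 + g)
J(B) = 2*B*(11 + B) (J(B) = (B + (12 - 1))*(B + B) = (B + 11)*(2*B) = (11 + B)*(2*B) = 2*B*(11 + B))
t(m) = 2*m*(11 + m)
T(R, o) = 3 + 4*R*o (T(R, o) = 4*R*o + 3 = 3 + 4*R*o)
T(6, t(2)) - 13*(-7) = (3 + 4*6*(2*2*(11 + 2))) - 13*(-7) = (3 + 4*6*(2*2*13)) + 91 = (3 + 4*6*52) + 91 = (3 + 1248) + 91 = 1251 + 91 = 1342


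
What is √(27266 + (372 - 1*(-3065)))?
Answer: √30703 ≈ 175.22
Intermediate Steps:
√(27266 + (372 - 1*(-3065))) = √(27266 + (372 + 3065)) = √(27266 + 3437) = √30703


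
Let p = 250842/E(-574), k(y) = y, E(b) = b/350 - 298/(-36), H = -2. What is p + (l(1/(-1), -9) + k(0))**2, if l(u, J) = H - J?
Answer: 113025263/2987 ≈ 37839.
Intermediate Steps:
E(b) = 149/18 + b/350 (E(b) = b*(1/350) - 298*(-1/36) = b/350 + 149/18 = 149/18 + b/350)
l(u, J) = -2 - J
p = 112878900/2987 (p = 250842/(149/18 + (1/350)*(-574)) = 250842/(149/18 - 41/25) = 250842/(2987/450) = 250842*(450/2987) = 112878900/2987 ≈ 37790.)
p + (l(1/(-1), -9) + k(0))**2 = 112878900/2987 + ((-2 - 1*(-9)) + 0)**2 = 112878900/2987 + ((-2 + 9) + 0)**2 = 112878900/2987 + (7 + 0)**2 = 112878900/2987 + 7**2 = 112878900/2987 + 49 = 113025263/2987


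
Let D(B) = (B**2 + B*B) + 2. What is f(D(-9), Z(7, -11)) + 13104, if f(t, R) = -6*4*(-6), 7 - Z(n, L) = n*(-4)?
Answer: 13248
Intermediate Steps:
Z(n, L) = 7 + 4*n (Z(n, L) = 7 - n*(-4) = 7 - (-4)*n = 7 + 4*n)
D(B) = 2 + 2*B**2 (D(B) = (B**2 + B**2) + 2 = 2*B**2 + 2 = 2 + 2*B**2)
f(t, R) = 144 (f(t, R) = -24*(-6) = 144)
f(D(-9), Z(7, -11)) + 13104 = 144 + 13104 = 13248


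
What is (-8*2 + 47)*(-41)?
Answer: -1271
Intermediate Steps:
(-8*2 + 47)*(-41) = (-16 + 47)*(-41) = 31*(-41) = -1271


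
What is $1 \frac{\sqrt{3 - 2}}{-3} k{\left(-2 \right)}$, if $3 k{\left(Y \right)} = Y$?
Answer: $\frac{2}{9} \approx 0.22222$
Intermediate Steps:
$k{\left(Y \right)} = \frac{Y}{3}$
$1 \frac{\sqrt{3 - 2}}{-3} k{\left(-2 \right)} = 1 \frac{\sqrt{3 - 2}}{-3} \cdot \frac{1}{3} \left(-2\right) = 1 \sqrt{1} \left(- \frac{1}{3}\right) \left(- \frac{2}{3}\right) = 1 \cdot 1 \left(- \frac{1}{3}\right) \left(- \frac{2}{3}\right) = 1 \left(- \frac{1}{3}\right) \left(- \frac{2}{3}\right) = \left(- \frac{1}{3}\right) \left(- \frac{2}{3}\right) = \frac{2}{9}$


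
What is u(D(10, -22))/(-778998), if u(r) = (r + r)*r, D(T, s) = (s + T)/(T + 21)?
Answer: -48/124769513 ≈ -3.8471e-7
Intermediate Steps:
D(T, s) = (T + s)/(21 + T)
u(r) = 2*r² (u(r) = (2*r)*r = 2*r²)
u(D(10, -22))/(-778998) = (2*((10 - 22)/(21 + 10))²)/(-778998) = (2*(-12/31)²)*(-1/778998) = (2*(144/961))*(-1/778998) = (288/961)*(-1/778998) = -48/124769513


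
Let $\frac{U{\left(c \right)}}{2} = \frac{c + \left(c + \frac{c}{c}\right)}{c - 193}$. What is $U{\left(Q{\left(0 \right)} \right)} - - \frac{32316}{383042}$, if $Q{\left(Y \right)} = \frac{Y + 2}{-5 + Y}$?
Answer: $\frac{15241744}{185200807} \approx 0.082299$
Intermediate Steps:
$Q{\left(Y \right)} = \frac{2 + Y}{-5 + Y}$
$U{\left(c \right)} = \frac{2 \left(1 + 2 c\right)}{-193 + c}$ ($U{\left(c \right)} = 2 \frac{c + \left(c + \frac{c}{c}\right)}{c - 193} = 2 \frac{c + \left(c + 1\right)}{-193 + c} = 2 \frac{c + \left(1 + c\right)}{-193 + c} = 2 \frac{1 + 2 c}{-193 + c} = \frac{2 \left(1 + 2 c\right)}{-193 + c}$)
$U{\left(Q{\left(0 \right)} \right)} - - \frac{32316}{383042} = \frac{2 \left(1 + 2 \frac{2 + 0}{-5 + 0}\right)}{-193 + \frac{2 + 0}{-5 + 0}} - - \frac{32316}{383042} = \frac{2 \left(1 + 2 \frac{1}{-5} \cdot 2\right)}{-193 + \frac{1}{-5} \cdot 2} - \left(-32316\right) \frac{1}{383042} = \frac{2 \left(1 + 2 \left(\left(- \frac{1}{5}\right) 2\right)\right)}{-193 - \frac{2}{5}} - - \frac{16158}{191521} = \frac{2 \left(1 + 2 \left(- \frac{2}{5}\right)\right)}{-193 - \frac{2}{5}} + \frac{16158}{191521} = \frac{2 \left(1 - \frac{4}{5}\right)}{- \frac{967}{5}} + \frac{16158}{191521} = 2 \left(- \frac{5}{967}\right) \frac{1}{5} + \frac{16158}{191521} = - \frac{2}{967} + \frac{16158}{191521} = \frac{15241744}{185200807}$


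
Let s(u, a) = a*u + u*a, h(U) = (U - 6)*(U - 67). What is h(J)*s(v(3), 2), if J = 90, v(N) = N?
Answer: 23184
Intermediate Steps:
h(U) = (-67 + U)*(-6 + U) (h(U) = (-6 + U)*(-67 + U) = (-67 + U)*(-6 + U))
s(u, a) = 2*a*u (s(u, a) = a*u + a*u = 2*a*u)
h(J)*s(v(3), 2) = (402 + 90² - 73*90)*(2*2*3) = (402 + 8100 - 6570)*12 = 1932*12 = 23184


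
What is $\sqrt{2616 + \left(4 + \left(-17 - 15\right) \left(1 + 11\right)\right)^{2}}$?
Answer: $2 \sqrt{36754} \approx 383.43$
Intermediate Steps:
$\sqrt{2616 + \left(4 + \left(-17 - 15\right) \left(1 + 11\right)\right)^{2}} = \sqrt{2616 + \left(4 - 384\right)^{2}} = \sqrt{2616 + \left(-380\right)^{2}} = \sqrt{2616 + 144400} = \sqrt{147016} = 2 \sqrt{36754}$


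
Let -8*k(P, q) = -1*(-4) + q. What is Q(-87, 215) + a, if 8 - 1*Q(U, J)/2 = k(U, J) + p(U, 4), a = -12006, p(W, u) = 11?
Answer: -47829/4 ≈ -11957.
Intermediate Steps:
k(P, q) = -1/2 - q/8 (k(P, q) = -(-1*(-4) + q)/8 = -(4 + q)/8 = -1/2 - q/8)
Q(U, J) = -5 + J/4 (Q(U, J) = 16 - 2*((-1/2 - J/8) + 11) = 16 - 2*(21/2 - J/8) = 16 + (-21 + J/4) = -5 + J/4)
Q(-87, 215) + a = (-5 + (1/4)*215) - 12006 = (-5 + 215/4) - 12006 = 195/4 - 12006 = -47829/4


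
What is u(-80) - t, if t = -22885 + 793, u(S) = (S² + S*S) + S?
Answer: 34812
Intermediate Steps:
u(S) = S + 2*S² (u(S) = (S² + S²) + S = 2*S² + S = S + 2*S²)
t = -22092
u(-80) - t = -80*(1 + 2*(-80)) - 1*(-22092) = -80*(1 - 160) + 22092 = -80*(-159) + 22092 = 12720 + 22092 = 34812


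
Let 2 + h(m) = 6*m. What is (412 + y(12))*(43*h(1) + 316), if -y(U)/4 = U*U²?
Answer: -3172000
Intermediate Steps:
y(U) = -4*U³ (y(U) = -4*U*U² = -4*U³)
h(m) = -2 + 6*m
(412 + y(12))*(43*h(1) + 316) = (412 - 4*12³)*(43*(-2 + 6*1) + 316) = (412 - 4*1728)*(43*(-2 + 6) + 316) = (412 - 6912)*(43*4 + 316) = -6500*(172 + 316) = -6500*488 = -3172000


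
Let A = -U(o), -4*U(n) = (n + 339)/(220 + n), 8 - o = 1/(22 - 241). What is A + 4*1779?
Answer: 710684453/99866 ≈ 7116.4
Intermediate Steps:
o = 1753/219 (o = 8 - 1/(22 - 241) = 8 - 1/(-219) = 8 - 1*(-1/219) = 8 + 1/219 = 1753/219 ≈ 8.0046)
U(n) = -(339 + n)/(4*(220 + n)) (U(n) = -(n + 339)/(4*(220 + n)) = -(339 + n)/(4*(220 + n)))
A = 37997/99866 (A = -(-339 - 1*1753/219)/(4*(220 + 1753/219)) = -(-339 - 1753/219)/(4*49933/219) = -219*(-75994)/(4*49933*219) = -1*(-37997/99866) = 37997/99866 ≈ 0.38048)
A + 4*1779 = 37997/99866 + 4*1779 = 37997/99866 + 7116 = 710684453/99866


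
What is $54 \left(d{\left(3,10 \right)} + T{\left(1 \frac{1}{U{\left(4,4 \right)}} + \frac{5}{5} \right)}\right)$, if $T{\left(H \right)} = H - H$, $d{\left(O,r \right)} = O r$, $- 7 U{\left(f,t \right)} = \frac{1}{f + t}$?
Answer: $1620$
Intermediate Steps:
$U{\left(f,t \right)} = - \frac{1}{7 \left(f + t\right)}$
$T{\left(H \right)} = 0$
$54 \left(d{\left(3,10 \right)} + T{\left(1 \frac{1}{U{\left(4,4 \right)}} + \frac{5}{5} \right)}\right) = 54 \left(3 \cdot 10 + 0\right) = 54 \left(30 + 0\right) = 54 \cdot 30 = 1620$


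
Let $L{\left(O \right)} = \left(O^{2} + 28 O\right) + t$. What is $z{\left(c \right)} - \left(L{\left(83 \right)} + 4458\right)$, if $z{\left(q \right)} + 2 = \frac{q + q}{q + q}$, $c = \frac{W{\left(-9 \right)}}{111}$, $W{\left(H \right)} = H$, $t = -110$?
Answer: $-13562$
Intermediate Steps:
$L{\left(O \right)} = -110 + O^{2} + 28 O$ ($L{\left(O \right)} = \left(O^{2} + 28 O\right) - 110 = -110 + O^{2} + 28 O$)
$c = - \frac{3}{37}$ ($c = - \frac{9}{111} = \left(-9\right) \frac{1}{111} = - \frac{3}{37} \approx -0.081081$)
$z{\left(q \right)} = -1$ ($z{\left(q \right)} = -2 + \frac{q + q}{q + q} = -2 + \frac{2 q}{2 q} = -2 + 2 q \frac{1}{2 q} = -2 + 1 = -1$)
$z{\left(c \right)} - \left(L{\left(83 \right)} + 4458\right) = -1 - \left(\left(-110 + 83^{2} + 28 \cdot 83\right) + 4458\right) = -1 - \left(\left(-110 + 6889 + 2324\right) + 4458\right) = -1 - \left(9103 + 4458\right) = -1 - 13561 = -13562$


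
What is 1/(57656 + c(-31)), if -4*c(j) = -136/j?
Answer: 31/1787302 ≈ 1.7345e-5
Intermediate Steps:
c(j) = 34/j (c(j) = -(-34)/j = 34/j)
1/(57656 + c(-31)) = 1/(57656 + 34/(-31)) = 1/(57656 + 34*(-1/31)) = 1/(57656 - 34/31) = 1/(1787302/31) = 31/1787302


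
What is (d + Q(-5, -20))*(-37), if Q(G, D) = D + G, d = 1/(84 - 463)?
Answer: 350612/379 ≈ 925.10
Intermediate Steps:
d = -1/379 (d = 1/(-379) = -1/379 ≈ -0.0026385)
(d + Q(-5, -20))*(-37) = (-1/379 + (-20 - 5))*(-37) = (-1/379 - 25)*(-37) = -9476/379*(-37) = 350612/379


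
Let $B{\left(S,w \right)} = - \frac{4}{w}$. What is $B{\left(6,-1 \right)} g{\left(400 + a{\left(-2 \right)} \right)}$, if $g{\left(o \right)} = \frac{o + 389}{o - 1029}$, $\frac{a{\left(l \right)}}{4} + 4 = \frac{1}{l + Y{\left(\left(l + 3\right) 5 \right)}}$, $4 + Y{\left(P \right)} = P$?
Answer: $- \frac{3076}{649} \approx -4.7396$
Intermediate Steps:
$Y{\left(P \right)} = -4 + P$
$a{\left(l \right)} = -16 + \frac{4}{11 + 6 l}$ ($a{\left(l \right)} = -16 + \frac{4}{l + \left(-4 + \left(l + 3\right) 5\right)} = -16 + \frac{4}{l + \left(-4 + \left(3 + l\right) 5\right)} = -16 + \frac{4}{l + \left(-4 + \left(15 + 5 l\right)\right)} = -16 + \frac{4}{l + \left(11 + 5 l\right)} = -16 + \frac{4}{11 + 6 l}$)
$g{\left(o \right)} = \frac{389 + o}{-1029 + o}$
$B{\left(6,-1 \right)} g{\left(400 + a{\left(-2 \right)} \right)} = - \frac{4}{-1} \frac{389 + \left(400 + \frac{4 \left(-43 - -48\right)}{11 + 6 \left(-2\right)}\right)}{-1029 + \left(400 + \frac{4 \left(-43 - -48\right)}{11 + 6 \left(-2\right)}\right)} = \left(-4\right) \left(-1\right) \frac{389 + \left(400 + \frac{4 \left(-43 + 48\right)}{11 - 12}\right)}{-1029 + \left(400 + \frac{4 \left(-43 + 48\right)}{11 - 12}\right)} = 4 \frac{389 + \left(400 + 4 \frac{1}{-1} \cdot 5\right)}{-1029 + \left(400 + 4 \frac{1}{-1} \cdot 5\right)} = 4 \frac{389 + \left(400 + 4 \left(-1\right) 5\right)}{-1029 + \left(400 + 4 \left(-1\right) 5\right)} = 4 \frac{389 + \left(400 - 20\right)}{-1029 + \left(400 - 20\right)} = 4 \frac{389 + 380}{-1029 + 380} = 4 \frac{1}{-649} \cdot 769 = 4 \left(\left(- \frac{1}{649}\right) 769\right) = 4 \left(- \frac{769}{649}\right) = - \frac{3076}{649}$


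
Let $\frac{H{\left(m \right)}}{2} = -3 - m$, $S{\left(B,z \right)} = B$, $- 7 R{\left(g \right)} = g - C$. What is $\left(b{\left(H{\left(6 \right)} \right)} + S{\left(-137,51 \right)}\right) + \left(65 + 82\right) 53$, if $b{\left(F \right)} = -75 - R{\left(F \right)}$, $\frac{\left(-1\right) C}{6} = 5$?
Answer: $\frac{53065}{7} \approx 7580.7$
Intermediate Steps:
$C = -30$ ($C = \left(-6\right) 5 = -30$)
$R{\left(g \right)} = - \frac{30}{7} - \frac{g}{7}$ ($R{\left(g \right)} = - \frac{g - -30}{7} = - \frac{g + 30}{7} = - \frac{30 + g}{7} = - \frac{30}{7} - \frac{g}{7}$)
$H{\left(m \right)} = -6 - 2 m$ ($H{\left(m \right)} = 2 \left(-3 - m\right) = -6 - 2 m$)
$b{\left(F \right)} = - \frac{495}{7} + \frac{F}{7}$ ($b{\left(F \right)} = -75 - \left(- \frac{30}{7} - \frac{F}{7}\right) = -75 + \left(\frac{30}{7} + \frac{F}{7}\right) = - \frac{495}{7} + \frac{F}{7}$)
$\left(b{\left(H{\left(6 \right)} \right)} + S{\left(-137,51 \right)}\right) + \left(65 + 82\right) 53 = \left(\left(- \frac{495}{7} + \frac{-6 - 12}{7}\right) - 137\right) + \left(65 + 82\right) 53 = \left(\left(- \frac{495}{7} + \frac{-6 - 12}{7}\right) - 137\right) + 147 \cdot 53 = \left(\left(- \frac{495}{7} + \frac{1}{7} \left(-18\right)\right) - 137\right) + 7791 = \left(\left(- \frac{495}{7} - \frac{18}{7}\right) - 137\right) + 7791 = \left(- \frac{513}{7} - 137\right) + 7791 = - \frac{1472}{7} + 7791 = \frac{53065}{7}$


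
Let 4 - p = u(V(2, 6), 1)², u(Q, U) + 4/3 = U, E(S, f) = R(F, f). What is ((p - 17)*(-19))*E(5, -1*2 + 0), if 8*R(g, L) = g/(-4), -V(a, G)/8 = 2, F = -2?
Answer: 1121/72 ≈ 15.569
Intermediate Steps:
V(a, G) = -16 (V(a, G) = -8*2 = -16)
R(g, L) = -g/32 (R(g, L) = (g/(-4))/8 = (g*(-¼))/8 = (-g/4)/8 = -g/32)
E(S, f) = 1/16 (E(S, f) = -1/32*(-2) = 1/16)
u(Q, U) = -4/3 + U
p = 35/9 (p = 4 - (-4/3 + 1)² = 4 - (-⅓)² = 4 - 1*⅑ = 4 - ⅑ = 35/9 ≈ 3.8889)
((p - 17)*(-19))*E(5, -1*2 + 0) = ((35/9 - 17)*(-19))*(1/16) = -118/9*(-19)*(1/16) = (2242/9)*(1/16) = 1121/72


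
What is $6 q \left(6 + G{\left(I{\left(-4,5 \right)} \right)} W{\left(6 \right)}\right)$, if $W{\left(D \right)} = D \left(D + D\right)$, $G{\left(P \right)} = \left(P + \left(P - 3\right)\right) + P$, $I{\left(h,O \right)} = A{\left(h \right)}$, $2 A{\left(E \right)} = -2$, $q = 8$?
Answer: $-20448$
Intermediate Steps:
$A{\left(E \right)} = -1$ ($A{\left(E \right)} = \frac{1}{2} \left(-2\right) = -1$)
$I{\left(h,O \right)} = -1$
$G{\left(P \right)} = -3 + 3 P$ ($G{\left(P \right)} = \left(P + \left(-3 + P\right)\right) + P = \left(-3 + 2 P\right) + P = -3 + 3 P$)
$W{\left(D \right)} = 2 D^{2}$ ($W{\left(D \right)} = D 2 D = 2 D^{2}$)
$6 q \left(6 + G{\left(I{\left(-4,5 \right)} \right)} W{\left(6 \right)}\right) = 6 \cdot 8 \left(6 + \left(-3 + 3 \left(-1\right)\right) 2 \cdot 6^{2}\right) = 48 \left(6 + \left(-3 - 3\right) 2 \cdot 36\right) = 48 \left(6 - 432\right) = 48 \left(-426\right) = -20448$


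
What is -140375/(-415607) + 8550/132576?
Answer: 3693965975/9183252272 ≈ 0.40225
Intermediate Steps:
-140375/(-415607) + 8550/132576 = -140375*(-1/415607) + 8550*(1/132576) = 140375/415607 + 1425/22096 = 3693965975/9183252272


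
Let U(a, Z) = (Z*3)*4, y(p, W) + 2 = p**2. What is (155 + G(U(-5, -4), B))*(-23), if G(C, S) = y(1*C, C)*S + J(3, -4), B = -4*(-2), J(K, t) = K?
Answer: -427202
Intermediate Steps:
y(p, W) = -2 + p**2
B = 8
U(a, Z) = 12*Z (U(a, Z) = (3*Z)*4 = 12*Z)
G(C, S) = 3 + S*(-2 + C**2) (G(C, S) = (-2 + (1*C)**2)*S + 3 = (-2 + C**2)*S + 3 = S*(-2 + C**2) + 3 = 3 + S*(-2 + C**2))
(155 + G(U(-5, -4), B))*(-23) = (155 + (3 + 8*(-2 + (12*(-4))**2)))*(-23) = (155 + (3 + 8*(-2 + (-48)**2)))*(-23) = (155 + (3 + 8*(-2 + 2304)))*(-23) = (155 + (3 + 8*2302))*(-23) = (155 + (3 + 18416))*(-23) = (155 + 18419)*(-23) = 18574*(-23) = -427202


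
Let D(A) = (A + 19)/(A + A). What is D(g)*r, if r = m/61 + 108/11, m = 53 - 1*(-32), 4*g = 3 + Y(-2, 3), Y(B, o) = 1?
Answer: 75230/671 ≈ 112.12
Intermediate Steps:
g = 1 (g = (3 + 1)/4 = (¼)*4 = 1)
D(A) = (19 + A)/(2*A) (D(A) = (19 + A)/((2*A)) = (19 + A)*(1/(2*A)) = (19 + A)/(2*A))
m = 85 (m = 53 + 32 = 85)
r = 7523/671 (r = 85/61 + 108/11 = 7523/671 ≈ 11.212)
D(g)*r = ((½)*(19 + 1)/1)*(7523/671) = ((½)*1*20)*(7523/671) = 10*(7523/671) = 75230/671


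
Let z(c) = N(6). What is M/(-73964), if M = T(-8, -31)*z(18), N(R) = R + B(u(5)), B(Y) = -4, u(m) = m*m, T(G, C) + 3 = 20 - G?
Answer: -25/36982 ≈ -0.00067600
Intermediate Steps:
T(G, C) = 17 - G (T(G, C) = -3 + (20 - G) = 17 - G)
u(m) = m**2
N(R) = -4 + R (N(R) = R - 4 = -4 + R)
z(c) = 2 (z(c) = -4 + 6 = 2)
M = 50 (M = (17 - 1*(-8))*2 = (17 + 8)*2 = 25*2 = 50)
M/(-73964) = 50/(-73964) = 50*(-1/73964) = -25/36982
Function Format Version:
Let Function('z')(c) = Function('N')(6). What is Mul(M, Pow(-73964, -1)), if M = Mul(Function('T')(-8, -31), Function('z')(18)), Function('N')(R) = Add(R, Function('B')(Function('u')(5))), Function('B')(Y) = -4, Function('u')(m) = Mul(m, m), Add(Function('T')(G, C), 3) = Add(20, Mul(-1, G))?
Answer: Rational(-25, 36982) ≈ -0.00067600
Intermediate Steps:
Function('T')(G, C) = Add(17, Mul(-1, G)) (Function('T')(G, C) = Add(-3, Add(20, Mul(-1, G))) = Add(17, Mul(-1, G)))
Function('u')(m) = Pow(m, 2)
Function('N')(R) = Add(-4, R) (Function('N')(R) = Add(R, -4) = Add(-4, R))
Function('z')(c) = 2 (Function('z')(c) = Add(-4, 6) = 2)
M = 50 (M = Mul(Add(17, Mul(-1, -8)), 2) = Mul(Add(17, 8), 2) = Mul(25, 2) = 50)
Mul(M, Pow(-73964, -1)) = Mul(50, Pow(-73964, -1)) = Mul(50, Rational(-1, 73964)) = Rational(-25, 36982)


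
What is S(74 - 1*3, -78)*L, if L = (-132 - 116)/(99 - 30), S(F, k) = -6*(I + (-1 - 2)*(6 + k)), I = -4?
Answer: 105152/23 ≈ 4571.8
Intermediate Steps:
S(F, k) = 132 + 18*k (S(F, k) = -6*(-4 + (-1 - 2)*(6 + k)) = -6*(-4 - 3*(6 + k)) = -6*(-4 + (-18 - 3*k)) = -6*(-22 - 3*k) = 132 + 18*k)
L = -248/69 ≈ -3.5942
S(74 - 1*3, -78)*L = (132 + 18*(-78))*(-248/69) = (132 - 1404)*(-248/69) = -1272*(-248/69) = 105152/23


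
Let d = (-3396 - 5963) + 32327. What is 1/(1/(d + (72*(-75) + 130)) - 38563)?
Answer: -17698/682487973 ≈ -2.5932e-5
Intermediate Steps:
d = 22968 (d = -9359 + 32327 = 22968)
1/(1/(d + (72*(-75) + 130)) - 38563) = 1/(1/(22968 + (72*(-75) + 130)) - 38563) = 1/(1/(22968 + (-5400 + 130)) - 38563) = 1/(1/(22968 - 5270) - 38563) = 1/(1/17698 - 38563) = 1/(-682487973/17698) = -17698/682487973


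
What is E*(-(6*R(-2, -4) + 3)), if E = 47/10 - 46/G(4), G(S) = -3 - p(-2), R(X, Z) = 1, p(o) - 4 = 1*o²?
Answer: -8793/110 ≈ -79.936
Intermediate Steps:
p(o) = 4 + o² (p(o) = 4 + 1*o² = 4 + o²)
G(S) = -11 (G(S) = -3 - (4 + (-2)²) = -3 - (4 + 4) = -3 - 1*8 = -3 - 8 = -11)
E = 977/110 (E = 47/10 - 46/(-11) = 47*(⅒) - 46*(-1/11) = 47/10 + 46/11 = 977/110 ≈ 8.8818)
E*(-(6*R(-2, -4) + 3)) = 977*(-(6*1 + 3))/110 = 977*(-(6 + 3))/110 = 977*(-1*9)/110 = (977/110)*(-9) = -8793/110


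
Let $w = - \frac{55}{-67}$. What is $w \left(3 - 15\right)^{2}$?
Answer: $\frac{7920}{67} \approx 118.21$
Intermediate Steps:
$w = \frac{55}{67}$ ($w = \left(-55\right) \left(- \frac{1}{67}\right) = \frac{55}{67} \approx 0.8209$)
$w \left(3 - 15\right)^{2} = \frac{55 \left(3 - 15\right)^{2}}{67} = \frac{55 \left(-12\right)^{2}}{67} = \frac{55}{67} \cdot 144 = \frac{7920}{67}$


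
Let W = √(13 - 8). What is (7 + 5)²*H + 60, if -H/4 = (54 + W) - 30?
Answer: -13764 - 576*√5 ≈ -15052.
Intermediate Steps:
W = √5 ≈ 2.2361
H = -96 - 4*√5 (H = -4*((54 + √5) - 30) = -4*(24 + √5) = -96 - 4*√5 ≈ -104.94)
(7 + 5)²*H + 60 = (7 + 5)²*(-96 - 4*√5) + 60 = 12²*(-96 - 4*√5) + 60 = 144*(-96 - 4*√5) + 60 = (-13824 - 576*√5) + 60 = -13764 - 576*√5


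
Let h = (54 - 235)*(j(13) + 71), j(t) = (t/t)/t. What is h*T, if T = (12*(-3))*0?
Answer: 0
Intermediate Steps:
j(t) = 1/t
T = 0 (T = -36*0 = 0)
h = -167244/13 (h = (54 - 235)*(1/13 + 71) = -181*(1/13 + 71) = -181*924/13 = -167244/13 ≈ -12865.)
h*T = -167244/13*0 = 0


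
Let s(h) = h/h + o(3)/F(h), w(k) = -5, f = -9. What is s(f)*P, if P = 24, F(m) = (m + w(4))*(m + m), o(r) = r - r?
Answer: 24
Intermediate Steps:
o(r) = 0
F(m) = 2*m*(-5 + m) (F(m) = (m - 5)*(m + m) = (-5 + m)*(2*m) = 2*m*(-5 + m))
s(h) = 1 (s(h) = h/h + 0/((2*h*(-5 + h))) = 1 + 0*(1/(2*h*(-5 + h))) = 1 + 0 = 1)
s(f)*P = 1*24 = 24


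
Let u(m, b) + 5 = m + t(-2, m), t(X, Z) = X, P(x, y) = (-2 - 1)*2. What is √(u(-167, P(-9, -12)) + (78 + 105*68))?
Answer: 2*√1761 ≈ 83.929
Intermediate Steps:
P(x, y) = -6 (P(x, y) = -3*2 = -6)
u(m, b) = -7 + m (u(m, b) = -5 + (m - 2) = -5 + (-2 + m) = -7 + m)
√(u(-167, P(-9, -12)) + (78 + 105*68)) = √((-7 - 167) + (78 + 105*68)) = √(-174 + (78 + 7140)) = √(-174 + 7218) = √7044 = 2*√1761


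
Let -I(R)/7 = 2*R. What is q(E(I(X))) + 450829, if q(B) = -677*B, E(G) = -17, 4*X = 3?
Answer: 462338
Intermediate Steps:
X = ¾ (X = (¼)*3 = ¾ ≈ 0.75000)
I(R) = -14*R
q(E(I(X))) + 450829 = -677*(-17) + 450829 = 11509 + 450829 = 462338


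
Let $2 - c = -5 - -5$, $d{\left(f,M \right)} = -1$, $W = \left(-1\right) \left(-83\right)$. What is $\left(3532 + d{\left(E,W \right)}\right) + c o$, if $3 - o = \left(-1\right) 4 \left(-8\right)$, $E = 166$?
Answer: $3473$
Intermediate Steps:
$W = 83$
$c = 2$ ($c = 2 - \left(-5 - -5\right) = 2 - \left(-5 + 5\right) = 2 - 0 = 2 + 0 = 2$)
$o = -29$ ($o = 3 - \left(-1\right) 4 \left(-8\right) = 3 - \left(-4\right) \left(-8\right) = 3 - 32 = -29$)
$\left(3532 + d{\left(E,W \right)}\right) + c o = \left(3532 - 1\right) + 2 \left(-29\right) = 3531 - 58 = 3473$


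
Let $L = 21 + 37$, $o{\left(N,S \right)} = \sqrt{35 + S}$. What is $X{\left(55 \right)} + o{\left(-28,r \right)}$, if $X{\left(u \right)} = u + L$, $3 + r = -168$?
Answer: $113 + 2 i \sqrt{34} \approx 113.0 + 11.662 i$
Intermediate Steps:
$r = -171$ ($r = -3 - 168 = -171$)
$L = 58$
$X{\left(u \right)} = 58 + u$ ($X{\left(u \right)} = u + 58 = 58 + u$)
$X{\left(55 \right)} + o{\left(-28,r \right)} = \left(58 + 55\right) + \sqrt{35 - 171} = 113 + \sqrt{-136} = 113 + 2 i \sqrt{34}$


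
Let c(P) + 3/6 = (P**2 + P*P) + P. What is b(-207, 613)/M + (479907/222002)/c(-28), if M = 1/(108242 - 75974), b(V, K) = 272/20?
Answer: 749924500671231/1708860395 ≈ 4.3885e+5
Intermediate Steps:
b(V, K) = 68/5 (b(V, K) = 272*(1/20) = 68/5)
c(P) = -1/2 + P + 2*P**2 (c(P) = -1/2 + ((P**2 + P*P) + P) = -1/2 + ((P**2 + P**2) + P) = -1/2 + (2*P**2 + P) = -1/2 + (P + 2*P**2) = -1/2 + P + 2*P**2)
M = 1/32268 ≈ 3.0990e-5
b(-207, 613)/M + (479907/222002)/c(-28) = 68/(5*(1/32268)) + (479907/222002)/(-1/2 - 28 + 2*(-28)**2) = (68/5)*32268 + (479907*(1/222002))/(-1/2 - 28 + 2*784) = 2194224/5 + 479907/(222002*(-1/2 - 28 + 1568)) = 2194224/5 + 479907/(222002*(3079/2)) = 2194224/5 + (479907/222002)*(2/3079) = 2194224/5 + 479907/341772079 = 749924500671231/1708860395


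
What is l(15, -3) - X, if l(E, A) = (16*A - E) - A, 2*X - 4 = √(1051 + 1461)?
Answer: -62 - 2*√157 ≈ -87.060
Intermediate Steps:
X = 2 + 2*√157 (X = 2 + √(1051 + 1461)/2 = 2 + √2512/2 = 2 + (4*√157)/2 = 2 + 2*√157 ≈ 27.060)
l(E, A) = -E + 15*A (l(E, A) = (-E + 16*A) - A = -E + 15*A)
l(15, -3) - X = (-1*15 + 15*(-3)) - (2 + 2*√157) = (-15 - 45) + (-2 - 2*√157) = -60 + (-2 - 2*√157) = -62 - 2*√157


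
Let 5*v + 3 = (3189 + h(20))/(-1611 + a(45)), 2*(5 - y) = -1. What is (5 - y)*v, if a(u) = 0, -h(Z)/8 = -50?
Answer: 4211/8055 ≈ 0.52278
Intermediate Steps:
y = 11/2 (y = 5 - ½*(-1) = 5 + ½ = 11/2 ≈ 5.5000)
h(Z) = 400 (h(Z) = -8*(-50) = 400)
v = -8422/8055 (v = -⅗ + ((3189 + 400)/(-1611 + 0))/5 = -⅗ + (3589/(-1611))/5 = -⅗ + (3589*(-1/1611))/5 = -⅗ + (⅕)*(-3589/1611) = -⅗ - 3589/8055 = -8422/8055 ≈ -1.0456)
(5 - y)*v = (5 - 1*11/2)*(-8422/8055) = (5 - 11/2)*(-8422/8055) = -½*(-8422/8055) = 4211/8055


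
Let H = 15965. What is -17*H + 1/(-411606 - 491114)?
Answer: -245002721601/902720 ≈ -2.7141e+5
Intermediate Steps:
-17*H + 1/(-411606 - 491114) = -17*15965 + 1/(-411606 - 491114) = -271405 + 1/(-902720) = -271405 - 1/902720 = -245002721601/902720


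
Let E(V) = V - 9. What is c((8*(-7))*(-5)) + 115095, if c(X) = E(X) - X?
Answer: 115086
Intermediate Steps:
E(V) = -9 + V
c(X) = -9 (c(X) = (-9 + X) - X = -9)
c((8*(-7))*(-5)) + 115095 = -9 + 115095 = 115086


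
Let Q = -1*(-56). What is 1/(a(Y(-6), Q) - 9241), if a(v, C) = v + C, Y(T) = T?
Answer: -1/9191 ≈ -0.00010880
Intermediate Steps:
Q = 56
a(v, C) = C + v
1/(a(Y(-6), Q) - 9241) = 1/((56 - 6) - 9241) = 1/(50 - 9241) = 1/(-9191) = -1/9191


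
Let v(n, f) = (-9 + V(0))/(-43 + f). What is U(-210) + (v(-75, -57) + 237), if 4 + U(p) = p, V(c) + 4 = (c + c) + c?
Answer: 2313/100 ≈ 23.130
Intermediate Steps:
V(c) = -4 + 3*c (V(c) = -4 + ((c + c) + c) = -4 + (2*c + c) = -4 + 3*c)
v(n, f) = -13/(-43 + f) (v(n, f) = (-9 + (-4 + 3*0))/(-43 + f) = (-9 + (-4 + 0))/(-43 + f) = (-9 - 4)/(-43 + f) = -13/(-43 + f))
U(p) = -4 + p
U(-210) + (v(-75, -57) + 237) = (-4 - 210) + (-13/(-43 - 57) + 237) = -214 + (-13/(-100) + 237) = -214 + (-13*(-1/100) + 237) = -214 + (13/100 + 237) = -214 + 23713/100 = 2313/100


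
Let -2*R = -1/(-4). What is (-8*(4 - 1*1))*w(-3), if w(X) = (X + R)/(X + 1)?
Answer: -75/2 ≈ -37.500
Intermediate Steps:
R = -⅛ (R = -(-1)/(2*(-4)) = -(-1)*(-1)/(2*4) = -½*¼ = -⅛ ≈ -0.12500)
w(X) = (-⅛ + X)/(1 + X) (w(X) = (X - ⅛)/(X + 1) = (-⅛ + X)/(1 + X))
(-8*(4 - 1*1))*w(-3) = (-8*(4 - 1*1))*((-⅛ - 3)/(1 - 3)) = (-8*(4 - 1))*(-25/8/(-2)) = (-8*3)*(-½*(-25/8)) = -24*25/16 = -75/2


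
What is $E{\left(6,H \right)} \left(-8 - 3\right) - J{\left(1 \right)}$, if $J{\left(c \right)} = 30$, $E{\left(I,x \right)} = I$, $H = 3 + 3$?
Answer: $-96$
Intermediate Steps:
$H = 6$
$E{\left(6,H \right)} \left(-8 - 3\right) - J{\left(1 \right)} = 6 \left(-8 - 3\right) - 30 = 6 \left(-11\right) - 30 = -66 - 30 = -96$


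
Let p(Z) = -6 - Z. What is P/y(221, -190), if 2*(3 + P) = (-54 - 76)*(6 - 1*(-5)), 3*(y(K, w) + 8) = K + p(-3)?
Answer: -1077/97 ≈ -11.103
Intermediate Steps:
y(K, w) = -9 + K/3 (y(K, w) = -8 + (K + (-6 - 1*(-3)))/3 = -8 + (K + (-6 + 3))/3 = -8 + (K - 3)/3 = -8 + (-3 + K)/3 = -8 + (-1 + K/3) = -9 + K/3)
P = -718 (P = -3 + ((-54 - 76)*(6 - 1*(-5)))/2 = -3 + (-130*(6 + 5))/2 = -3 + (-130*11)/2 = -3 + (½)*(-1430) = -3 - 715 = -718)
P/y(221, -190) = -718/(-9 + (⅓)*221) = -718/(-9 + 221/3) = -718/194/3 = -718*3/194 = -1077/97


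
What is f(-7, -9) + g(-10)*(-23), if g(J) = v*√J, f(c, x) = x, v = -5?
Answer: -9 + 115*I*√10 ≈ -9.0 + 363.66*I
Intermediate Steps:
g(J) = -5*√J
f(-7, -9) + g(-10)*(-23) = -9 - 5*I*√10*(-23) = -9 + 115*I*√10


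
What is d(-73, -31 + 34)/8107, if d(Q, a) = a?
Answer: 3/8107 ≈ 0.00037005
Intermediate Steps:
d(-73, -31 + 34)/8107 = (-31 + 34)/8107 = 3*(1/8107) = 3/8107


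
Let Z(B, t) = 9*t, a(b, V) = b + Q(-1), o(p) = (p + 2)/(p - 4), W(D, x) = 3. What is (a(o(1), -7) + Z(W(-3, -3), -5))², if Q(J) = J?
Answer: 2209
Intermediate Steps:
o(p) = (2 + p)/(-4 + p)
a(b, V) = -1 + b (a(b, V) = b - 1 = -1 + b)
(a(o(1), -7) + Z(W(-3, -3), -5))² = ((-1 + (2 + 1)/(-4 + 1)) + 9*(-5))² = ((-1 + 3/(-3)) - 45)² = ((-1 - ⅓*3) - 45)² = ((-1 - 1) - 45)² = (-2 - 45)² = (-47)² = 2209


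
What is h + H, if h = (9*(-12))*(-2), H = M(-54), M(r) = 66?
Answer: 282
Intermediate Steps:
H = 66
h = 216 (h = -108*(-2) = 216)
h + H = 216 + 66 = 282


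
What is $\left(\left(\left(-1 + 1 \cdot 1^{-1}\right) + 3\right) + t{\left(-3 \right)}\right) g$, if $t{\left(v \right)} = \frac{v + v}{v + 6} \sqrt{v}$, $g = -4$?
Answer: $-12 + 8 i \sqrt{3} \approx -12.0 + 13.856 i$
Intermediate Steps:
$t{\left(v \right)} = \frac{2 v^{\frac{3}{2}}}{6 + v}$ ($t{\left(v \right)} = \frac{2 v}{6 + v} \sqrt{v} = \frac{2 v^{\frac{3}{2}}}{6 + v}$)
$\left(\left(\left(-1 + 1 \cdot 1^{-1}\right) + 3\right) + t{\left(-3 \right)}\right) g = \left(\left(\left(-1 + 1 \cdot 1^{-1}\right) + 3\right) + \frac{2 \left(-3\right)^{\frac{3}{2}}}{6 - 3}\right) \left(-4\right) = \left(\left(\left(-1 + 1 \cdot 1\right) + 3\right) + \frac{2 \left(- 3 i \sqrt{3}\right)}{3}\right) \left(-4\right) = \left(\left(\left(-1 + 1\right) + 3\right) + 2 \left(- 3 i \sqrt{3}\right) \frac{1}{3}\right) \left(-4\right) = \left(\left(0 + 3\right) - 2 i \sqrt{3}\right) \left(-4\right) = \left(3 - 2 i \sqrt{3}\right) \left(-4\right) = -12 + 8 i \sqrt{3}$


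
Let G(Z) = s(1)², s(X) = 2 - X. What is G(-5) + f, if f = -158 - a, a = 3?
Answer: -160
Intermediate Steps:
G(Z) = 1 (G(Z) = (2 - 1*1)² = (2 - 1)² = 1² = 1)
f = -161 (f = -158 - 1*3 = -158 - 3 = -161)
G(-5) + f = 1 - 161 = -160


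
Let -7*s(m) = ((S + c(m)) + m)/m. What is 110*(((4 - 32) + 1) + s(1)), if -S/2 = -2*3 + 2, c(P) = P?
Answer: -21890/7 ≈ -3127.1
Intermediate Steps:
S = 8 (S = -2*(-2*3 + 2) = -2*(-6 + 2) = -2*(-4) = 8)
s(m) = -(8 + 2*m)/(7*m) (s(m) = -((8 + m) + m)/(7*m) = -(8 + 2*m)/(7*m))
110*(((4 - 32) + 1) + s(1)) = 110*(((4 - 32) + 1) + (2/7)*(-4 - 1*1)/1) = 110*((-28 + 1) + (2/7)*1*(-4 - 1)) = 110*(-27 + (2/7)*1*(-5)) = 110*(-27 - 10/7) = 110*(-199/7) = -21890/7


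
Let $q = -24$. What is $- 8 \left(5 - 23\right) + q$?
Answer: $120$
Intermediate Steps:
$- 8 \left(5 - 23\right) + q = - 8 \left(5 - 23\right) - 24 = \left(-8\right) \left(-18\right) - 24 = 144 - 24 = 120$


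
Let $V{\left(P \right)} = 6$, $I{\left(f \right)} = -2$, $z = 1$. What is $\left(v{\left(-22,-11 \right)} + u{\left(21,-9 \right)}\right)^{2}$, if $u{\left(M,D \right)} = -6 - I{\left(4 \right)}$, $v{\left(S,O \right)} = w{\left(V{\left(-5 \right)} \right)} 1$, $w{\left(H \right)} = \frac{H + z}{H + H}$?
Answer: $\frac{1681}{144} \approx 11.674$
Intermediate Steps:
$w{\left(H \right)} = \frac{1 + H}{2 H}$ ($w{\left(H \right)} = \frac{H + 1}{H + H} = \frac{1 + H}{2 H}$)
$v{\left(S,O \right)} = \frac{7}{12}$ ($v{\left(S,O \right)} = \frac{1 + 6}{2 \cdot 6} \cdot 1 = \frac{1}{2} \cdot \frac{1}{6} \cdot 7 \cdot 1 = \frac{7}{12} \cdot 1 = \frac{7}{12}$)
$u{\left(M,D \right)} = -4$ ($u{\left(M,D \right)} = -6 - -2 = -6 + 2 = -4$)
$\left(v{\left(-22,-11 \right)} + u{\left(21,-9 \right)}\right)^{2} = \left(\frac{7}{12} - 4\right)^{2} = \left(- \frac{41}{12}\right)^{2} = \frac{1681}{144}$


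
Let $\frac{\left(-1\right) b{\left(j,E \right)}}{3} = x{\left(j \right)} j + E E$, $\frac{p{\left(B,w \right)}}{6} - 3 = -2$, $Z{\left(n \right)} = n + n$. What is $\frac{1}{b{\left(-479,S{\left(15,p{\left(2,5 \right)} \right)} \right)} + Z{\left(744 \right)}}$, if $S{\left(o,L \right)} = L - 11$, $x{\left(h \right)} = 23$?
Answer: $\frac{1}{34464} \approx 2.9016 \cdot 10^{-5}$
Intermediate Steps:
$Z{\left(n \right)} = 2 n$
$p{\left(B,w \right)} = 6$ ($p{\left(B,w \right)} = 18 + 6 \left(-2\right) = 18 - 12 = 6$)
$S{\left(o,L \right)} = -11 + L$ ($S{\left(o,L \right)} = L - 11 = -11 + L$)
$b{\left(j,E \right)} = - 69 j - 3 E^{2}$ ($b{\left(j,E \right)} = - 3 \left(23 j + E E\right) = - 3 \left(23 j + E^{2}\right) = - 3 \left(E^{2} + 23 j\right) = - 69 j - 3 E^{2}$)
$\frac{1}{b{\left(-479,S{\left(15,p{\left(2,5 \right)} \right)} \right)} + Z{\left(744 \right)}} = \frac{1}{\left(\left(-69\right) \left(-479\right) - 3 \left(-11 + 6\right)^{2}\right) + 2 \cdot 744} = \frac{1}{\left(33051 - 3 \left(-5\right)^{2}\right) + 1488} = \frac{1}{\left(33051 - 75\right) + 1488} = \frac{1}{32976 + 1488} = \frac{1}{34464}$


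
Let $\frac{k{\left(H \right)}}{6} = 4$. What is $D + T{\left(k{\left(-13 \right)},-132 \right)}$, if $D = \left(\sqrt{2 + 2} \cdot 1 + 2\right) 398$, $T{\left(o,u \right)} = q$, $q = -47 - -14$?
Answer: $1559$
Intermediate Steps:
$q = -33$ ($q = -47 + 14 = -33$)
$k{\left(H \right)} = 24$ ($k{\left(H \right)} = 6 \cdot 4 = 24$)
$T{\left(o,u \right)} = -33$
$D = 1592$ ($D = \left(\sqrt{4} \cdot 1 + 2\right) 398 = \left(2 \cdot 1 + 2\right) 398 = \left(2 + 2\right) 398 = 4 \cdot 398 = 1592$)
$D + T{\left(k{\left(-13 \right)},-132 \right)} = 1592 - 33 = 1559$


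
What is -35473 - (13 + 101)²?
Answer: -48469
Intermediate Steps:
-35473 - (13 + 101)² = -35473 - 1*114² = -35473 - 1*12996 = -35473 - 12996 = -48469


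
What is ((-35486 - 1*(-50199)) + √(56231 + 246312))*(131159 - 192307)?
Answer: -899670524 - 61148*√302543 ≈ -9.3330e+8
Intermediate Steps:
((-35486 - 1*(-50199)) + √(56231 + 246312))*(131159 - 192307) = ((-35486 + 50199) + √302543)*(-61148) = (14713 + √302543)*(-61148) = -899670524 - 61148*√302543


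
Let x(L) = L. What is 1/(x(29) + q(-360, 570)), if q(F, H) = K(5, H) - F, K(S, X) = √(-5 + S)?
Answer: 1/389 ≈ 0.0025707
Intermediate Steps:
q(F, H) = -F (q(F, H) = √(-5 + 5) - F = √0 - F = 0 - F = -F)
1/(x(29) + q(-360, 570)) = 1/(29 - 1*(-360)) = 1/(29 + 360) = 1/389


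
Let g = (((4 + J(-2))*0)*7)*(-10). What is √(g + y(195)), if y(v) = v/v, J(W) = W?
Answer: 1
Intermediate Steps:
y(v) = 1
g = 0 (g = (((4 - 2)*0)*7)*(-10) = ((2*0)*7)*(-10) = (0*7)*(-10) = 0*(-10) = 0)
√(g + y(195)) = √(0 + 1) = √1 = 1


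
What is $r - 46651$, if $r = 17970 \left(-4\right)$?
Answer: $-118531$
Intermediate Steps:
$r = -71880$
$r - 46651 = -71880 - 46651 = -118531$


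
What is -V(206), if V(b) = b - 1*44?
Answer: -162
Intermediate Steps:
V(b) = -44 + b (V(b) = b - 44 = -44 + b)
-V(206) = -(-44 + 206) = -1*162 = -162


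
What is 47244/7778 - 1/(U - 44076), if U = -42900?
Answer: 2054550961/338249664 ≈ 6.0741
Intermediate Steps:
47244/7778 - 1/(U - 44076) = 47244/7778 - 1/(-42900 - 44076) = 47244*(1/7778) - 1/(-86976) = 23622/3889 - 1*(-1/86976) = 23622/3889 + 1/86976 = 2054550961/338249664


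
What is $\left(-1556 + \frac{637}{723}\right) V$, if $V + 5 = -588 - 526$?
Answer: $\frac{419382923}{241} \approx 1.7402 \cdot 10^{6}$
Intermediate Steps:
$V = -1119$ ($V = -5 - 1114 = -1119$)
$\left(-1556 + \frac{637}{723}\right) V = \left(-1556 + \frac{637}{723}\right) \left(-1119\right) = \left(- \frac{1124351}{723}\right) \left(-1119\right) = \frac{419382923}{241}$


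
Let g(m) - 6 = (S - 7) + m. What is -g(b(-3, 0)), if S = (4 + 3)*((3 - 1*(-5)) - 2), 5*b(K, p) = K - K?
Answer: -41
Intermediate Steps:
b(K, p) = 0 (b(K, p) = (K - K)/5 = (1/5)*0 = 0)
S = 42 (S = 7*((3 + 5) - 2) = 7*(8 - 2) = 7*6 = 42)
g(m) = 41 + m (g(m) = 6 + ((42 - 7) + m) = 6 + (35 + m) = 41 + m)
-g(b(-3, 0)) = -(41 + 0) = -1*41 = -41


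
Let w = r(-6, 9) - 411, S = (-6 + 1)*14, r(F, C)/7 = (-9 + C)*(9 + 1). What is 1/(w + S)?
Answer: -1/481 ≈ -0.0020790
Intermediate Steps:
r(F, C) = -630 + 70*C (r(F, C) = 7*((-9 + C)*(9 + 1)) = 7*((-9 + C)*10) = 7*(-90 + 10*C) = -630 + 70*C)
S = -70 (S = -5*14 = -70)
w = -411 (w = (-630 + 70*9) - 411 = (-630 + 630) - 411 = 0 - 411 = -411)
1/(w + S) = 1/(-411 - 70) = 1/(-481) = -1/481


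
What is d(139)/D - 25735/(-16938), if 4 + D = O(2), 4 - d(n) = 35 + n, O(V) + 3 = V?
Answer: 601627/16938 ≈ 35.519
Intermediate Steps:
O(V) = -3 + V
d(n) = -31 - n (d(n) = 4 - (35 + n) = 4 + (-35 - n) = -31 - n)
D = -5 (D = -4 + (-3 + 2) = -4 - 1 = -5)
d(139)/D - 25735/(-16938) = (-31 - 1*139)/(-5) - 25735/(-16938) = (-31 - 139)*(-1/5) - 25735*(-1/16938) = -170*(-1/5) + 25735/16938 = 34 + 25735/16938 = 601627/16938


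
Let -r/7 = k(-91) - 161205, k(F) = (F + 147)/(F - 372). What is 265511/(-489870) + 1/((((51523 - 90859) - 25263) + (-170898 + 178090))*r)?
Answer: -7963522934585526479/14692765948884620730 ≈ -0.54200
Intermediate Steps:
k(F) = (147 + F)/(-372 + F)
r = 522465797/463 (r = -7*((147 - 91)/(-372 - 91) - 161205) = -7*(56/(-463) - 161205) = -7*(-1/463*56 - 161205) = -7*(-56/463 - 161205) = -7*(-74637971/463) = 522465797/463 ≈ 1.1284e+6)
265511/(-489870) + 1/((((51523 - 90859) - 25263) + (-170898 + 178090))*r) = 265511/(-489870) + 1/((((51523 - 90859) - 25263) + (-170898 + 178090))*(522465797/463)) = 265511*(-1/489870) + (463/522465797)/((-39336 - 25263) + 7192) = -265511/489870 + (463/522465797)/(-64599 + 7192) = -265511/489870 + (463/522465797)/(-57407) = -265511/489870 - 1/57407*463/522465797 = -265511/489870 - 463/29993194008379 = -7963522934585526479/14692765948884620730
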